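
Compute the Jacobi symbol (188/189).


Compute (188/189) via quadratic reciprocity:
  pull out 2: (2/189) = -1  (since 189 mod 8 = 5)
  pull out 2: (2/189) = -1  (since 189 mod 8 = 5)
  reciprocity: (47/189) -> +(189/47)
  reduce: (1/47)
  (1/47) = 1
Product of signs = 1

1


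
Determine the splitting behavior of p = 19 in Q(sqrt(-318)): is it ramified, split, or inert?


K = Q(sqrt(-318)). Since d mod 4 = 2, disc(K) = -1272.
Check p | disc: -1272 mod 19 = 1.
p does not divide disc. Compute Legendre symbol (d/p):
5^((19-1)/2) mod 19 = 1
(d/p) = 1, so p splits: (p) = P*P' with e=1, f=1, g=2.
Therefore p is split.

split


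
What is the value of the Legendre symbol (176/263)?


p = 263 is prime, so compute (176/263) with the reciprocity algorithm (Jacobi-symbol steps: pull out 2s via (2/n), flip via reciprocity, reduce):
  pull out 2: (2/263) = +1  (since 263 mod 8 = 7)
  pull out 2: (2/263) = +1  (since 263 mod 8 = 7)
  pull out 2: (2/263) = +1  (since 263 mod 8 = 7)
  pull out 2: (2/263) = +1  (since 263 mod 8 = 7)
  reciprocity: (11/263) -> -(263/11)
  reduce: (10/11)
  pull out 2: (2/11) = -1  (since 11 mod 8 = 3)
  reciprocity: (5/11) -> +(11/5)
  reduce: (1/5)
  (1/5) = 1
Product of signs = 1
(176/263) = 1

1


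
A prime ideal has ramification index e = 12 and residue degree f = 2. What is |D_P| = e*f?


|D_P| = e * f
= 12 * 2
= 24

24


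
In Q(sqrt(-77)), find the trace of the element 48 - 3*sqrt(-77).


Tr(a + b*sqrt(d)) = (a + b*sqrt(d)) + (a - b*sqrt(d)) = 2a
= 2 * (48)
= 96

96


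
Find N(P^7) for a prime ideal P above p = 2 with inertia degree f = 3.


N(P^a) = p^(a*f)
= 2^(7*3)
= 2^21
= 2097152

2097152


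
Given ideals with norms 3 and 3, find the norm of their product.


N(IJ) = N(I) * N(J)
= 3 * 3
= 9

9


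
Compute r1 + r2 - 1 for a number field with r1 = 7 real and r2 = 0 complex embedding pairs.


By Dirichlet's unit theorem:
rank = r1 + r2 - 1
= 7 + 0 - 1
= 6

6


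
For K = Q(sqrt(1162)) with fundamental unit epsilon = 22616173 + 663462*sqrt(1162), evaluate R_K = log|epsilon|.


epsilon = 22616173 + 663462*sqrt(1162)
= 4.5232e+07
R = ln(4.5232e+07)
= 17.6273

17.6273


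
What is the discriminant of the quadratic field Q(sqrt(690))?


For K = Q(sqrt(d)) with d squarefree: disc(K) = d if d = 1 mod 4, and disc(K) = 4d if d = 2 or 3 mod 4.
Here d = 690, and d mod 4 = 2.
d = 2 mod 4, not 1 (O_K = Z[sqrt(d)]), so disc(K) = 4d = 4 * (690) = 2760

2760


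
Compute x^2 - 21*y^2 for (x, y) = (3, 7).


x^2 - d*y^2
= 3^2 - 21*7^2
= 9 - 1029
= -1020

-1020


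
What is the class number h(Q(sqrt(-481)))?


K = Q(sqrt(-481)). d mod 4 = 3, so D = disc(K) = 4d = -1924
h(K) equals the number of primitive reduced positive-definite forms (a, b, c) = a*x^2 + b*x*y + c*y^2 with b^2 - 4ac = D,
where reduced means |b| <= a <= c, with b >= 0 whenever |b| = a or a = c, and primitive means gcd(a, b, c) = 1.
Reduced forces 3a^2 <= |D| = 1924, so 1 <= a <= 25; b must have the parity of D, and c = (b^2 - D)/(4a) must be an integer >= a.
Enumerate a = 1..25, b in [-a, a]:
  a=1: (1, 0, 481)  [1]
  a=2: (2, 2, 241)  [1]
  a=3..4: none
  a=5: (5, -4, 97), (5, 4, 97)  [2]
  a=6: none
  a=7: (7, -6, 70), (7, 6, 70)  [2]
  a=8..9: none
  a=10: (10, -6, 49), (10, 6, 49)  [2]
  a=11: (11, -10, 46), (11, 10, 46)  [2]
  a=12: none
  a=13: (13, 0, 37)  [1]
  a=14: (14, -6, 35), (14, 6, 35)  [2]
  a=15..21: none
  a=22: (22, -10, 23), (22, 10, 23)  [2]
  a=23..24: none
  a=25: (25, 24, 25)  [1]
Total reduced forms: 1 + 1 + 2 + 2 + 2 + 2 + 1 + 2 + 2 + 1 = 16
h = 16

16


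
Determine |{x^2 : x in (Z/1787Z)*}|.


For prime p, the number of non-zero quadratic residues is (p-1)/2.
= (1787-1)/2
= 893

893


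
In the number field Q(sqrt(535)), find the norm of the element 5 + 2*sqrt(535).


N(a + b*sqrt(d)) = a^2 - d*b^2
= (5)^2 - (535)*(2)^2
= 25 - 2140
= -2115

-2115


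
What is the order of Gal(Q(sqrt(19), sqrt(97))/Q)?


The 2 square roots of distinct primes are multiplicatively independent over Q,
so [K:Q] = 2^2 and Gal(K/Q) is isomorphic to (Z/2Z)^2.
|Gal| = 2^2 = 4

4


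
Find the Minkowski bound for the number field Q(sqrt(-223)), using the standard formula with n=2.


d = -223, d mod 4 = 1, so disc(K) = d = -223; |disc(K)| = 223
Imaginary quadratic field, so n = 2, s = r2 = 1, r1 = 0
M = (n!/n^n) * (4/pi)^s * sqrt(|disc(K)|) = (2!/2^2) * (4/pi)^1 * sqrt(223)
= 0.5 * 1.273240 * 14.933185
= 9.5068

9.5068


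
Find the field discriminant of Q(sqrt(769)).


For K = Q(sqrt(d)) with d squarefree: disc(K) = d if d = 1 mod 4, and disc(K) = 4d if d = 2 or 3 mod 4.
Here d = 769, and d mod 4 = 1.
d = 1 mod 4 (O_K = Z[(1+sqrt(d))/2]), so disc(K) = d = 769

769


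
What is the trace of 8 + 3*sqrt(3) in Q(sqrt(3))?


Tr(a + b*sqrt(d)) = (a + b*sqrt(d)) + (a - b*sqrt(d)) = 2a
= 2 * (8)
= 16

16


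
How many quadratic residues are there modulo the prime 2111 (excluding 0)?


For prime p, the number of non-zero quadratic residues is (p-1)/2.
= (2111-1)/2
= 1055

1055


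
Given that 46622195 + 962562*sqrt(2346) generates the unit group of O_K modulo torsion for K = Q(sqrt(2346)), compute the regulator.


epsilon = 46622195 + 962562*sqrt(2346)
= 9.3244e+07
R = ln(9.3244e+07)
= 18.3507

18.3507


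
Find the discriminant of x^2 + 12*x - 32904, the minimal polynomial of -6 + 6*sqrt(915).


The element -6 + 6*sqrt(915) has minimal polynomial:
x^2 + 12*x - 32904
Discriminant = (12)^2 - 4*(-32904)
= 144 + 131616
= 131760

131760


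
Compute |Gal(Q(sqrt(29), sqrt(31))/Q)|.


The 2 square roots of distinct primes are multiplicatively independent over Q,
so [K:Q] = 2^2 and Gal(K/Q) is isomorphic to (Z/2Z)^2.
|Gal| = 2^2 = 4

4


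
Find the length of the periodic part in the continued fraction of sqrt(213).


Run the CF algorithm for sqrt(213).
a_0 = floor(sqrt(213)) = 14; set m_0=0, q_0=1.
Recurrence: m' = q*a - m,  q' = (d - m'^2)/q,  a' = floor((a_0 + m')/q').
  step 1: m=14, q=17, a=1
  step 2: m=3, q=12, a=1
  step 3: m=9, q=11, a=2
  step 4: m=13, q=4, a=6
  step 5: m=11, q=23, a=1
  step 6: m=12, q=3, a=8
  step 7: m=12, q=23, a=1
  step 8: m=11, q=4, a=6
  step 9: m=13, q=11, a=2
  step 10: m=9, q=12, a=1
  step 11: m=3, q=17, a=1
  step 12: m=14, q=1, a=28
a_12 = 2*a_0 = 28, so the period closes here.
sqrt(213) = [14; 1, 1, 2, 6, 1, 8, 1, 6, 2, 1, 1, 28]
Period length = 12

12


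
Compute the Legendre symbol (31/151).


p = 151 is prime, so compute (31/151) with the reciprocity algorithm (Jacobi-symbol steps: pull out 2s via (2/n), flip via reciprocity, reduce):
  reciprocity: (31/151) -> -(151/31)
  reduce: (27/31)
  reciprocity: (27/31) -> -(31/27)
  reduce: (4/27)
  pull out 2: (2/27) = -1  (since 27 mod 8 = 3)
  pull out 2: (2/27) = -1  (since 27 mod 8 = 3)
  (1/27) = 1
Product of signs = 1
(31/151) = 1

1


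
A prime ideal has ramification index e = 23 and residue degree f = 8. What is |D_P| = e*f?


|D_P| = e * f
= 23 * 8
= 184

184


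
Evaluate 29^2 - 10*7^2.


x^2 - d*y^2
= 29^2 - 10*7^2
= 841 - 490
= 351

351


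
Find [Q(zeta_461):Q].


The degree equals Euler's totient phi(461).
461 = 461
phi(461) = 460

460


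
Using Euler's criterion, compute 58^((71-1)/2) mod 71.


p = 71 is prime and the exponent is (p-1)/2 = 35, so by Euler's criterion 58^35 = (58/71) = +1 or -1 mod 71.
Compute by square-and-multiply:
  35 = 32 + 2 + 1 (binary 100011)
  Repeated squaring mod 71: 58^1 = 58, 58^2 = 27, 58^4 = 19, 58^8 = 6, 58^16 = 36, 58^32 = 18
  58^35 = 58^32 * 58^2 * 58^1 = 18 * 27 * 58 mod 71
    18 * 27 = 486 = 60 mod 71
    60 * 58 = 3480 = 1 mod 71
  58^35 = 1 mod 71
Result 1: 58 is a quadratic residue mod 71.
58^35 mod 71 = 1

1


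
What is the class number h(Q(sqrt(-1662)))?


K = Q(sqrt(-1662)). d mod 4 = 2, so D = disc(K) = 4d = -6648
h(K) equals the number of primitive reduced positive-definite forms (a, b, c) = a*x^2 + b*x*y + c*y^2 with b^2 - 4ac = D,
where reduced means |b| <= a <= c, with b >= 0 whenever |b| = a or a = c, and primitive means gcd(a, b, c) = 1.
Reduced forces 3a^2 <= |D| = 6648, so 1 <= a <= 47; b must have the parity of D, and c = (b^2 - D)/(4a) must be an integer >= a.
Enumerate a = 1..47, b in [-a, a]:
  a=1: (1, 0, 1662)  [1]
  a=2: (2, 0, 831)  [1]
  a=3: (3, 0, 554)  [1]
  a=4..5: none
  a=6: (6, 0, 277)  [1]
  a=7: (7, -4, 238), (7, 4, 238)  [2]
  a=8..13: none
  a=14: (14, -4, 119), (14, 4, 119)  [2]
  a=15..16: none
  a=17: (17, -4, 98), (17, 4, 98)  [2]
  a=18..20: none
  a=21: (21, -18, 83), (21, 18, 83)  [2]
  a=22..28: none
  a=29: (29, -14, 59), (29, 14, 59)  [2]
  a=30..33: none
  a=34: (34, -4, 49), (34, 4, 49)  [2]
  a=35..36: none
  a=37: (37, -30, 51), (37, 30, 51)  [2]
  a=38..41: none
  a=42: (42, -24, 43), (42, 24, 43)  [2]
  a=43..47: none
Total reduced forms: 1 + 1 + 1 + 1 + 2 + 2 + 2 + 2 + 2 + 2 + 2 + 2 = 20
h = 20

20


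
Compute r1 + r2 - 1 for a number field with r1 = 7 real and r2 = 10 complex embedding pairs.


By Dirichlet's unit theorem:
rank = r1 + r2 - 1
= 7 + 10 - 1
= 16

16


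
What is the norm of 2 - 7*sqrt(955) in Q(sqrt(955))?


N(a + b*sqrt(d)) = a^2 - d*b^2
= (2)^2 - (955)*(-7)^2
= 4 - 46795
= -46791

-46791


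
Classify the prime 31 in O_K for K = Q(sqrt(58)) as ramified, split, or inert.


K = Q(sqrt(58)). Since d mod 4 = 2, disc(K) = 232.
Check p | disc: 232 mod 31 = 15.
p does not divide disc. Compute Legendre symbol (d/p):
27^((31-1)/2) mod 31 = -1
(d/p) = -1, so p is inert: (p) stays prime with e=1, f=2, g=1.
Therefore p is inert.

inert


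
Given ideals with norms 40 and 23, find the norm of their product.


N(IJ) = N(I) * N(J)
= 40 * 23
= 920

920


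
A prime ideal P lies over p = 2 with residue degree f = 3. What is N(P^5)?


N(P^a) = p^(a*f)
= 2^(5*3)
= 2^15
= 32768

32768


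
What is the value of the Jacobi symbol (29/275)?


Compute (29/275) via quadratic reciprocity:
  reciprocity: (29/275) -> +(275/29)
  reduce: (14/29)
  pull out 2: (2/29) = -1  (since 29 mod 8 = 5)
  reciprocity: (7/29) -> +(29/7)
  reduce: (1/7)
  (1/7) = 1
Product of signs = -1

-1


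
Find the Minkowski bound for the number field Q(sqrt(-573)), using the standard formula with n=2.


d = -573, d mod 4 = 3, so disc(K) = 4d = -2292; |disc(K)| = 2292
Imaginary quadratic field, so n = 2, s = r2 = 1, r1 = 0
M = (n!/n^n) * (4/pi)^s * sqrt(|disc(K)|) = (2!/2^2) * (4/pi)^1 * sqrt(2292)
= 0.5 * 1.273240 * 47.874837
= 30.4781

30.4781


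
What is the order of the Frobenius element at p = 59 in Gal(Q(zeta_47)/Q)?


The Frobenius at p in Gal(Q(zeta_n)/Q) = (Z/nZ)* is the class of p, so its order is ord_47(59), the smallest k >= 1 with 59^k = 1 mod 47.
n = 47 = 47, phi(47) = 46; the order divides phi(n).
Divisors of 46: 1, 2, 23, 46
Repeated squaring mod 47: 59^1 = 12, 59^2 = 3, 59^4 = 9, 59^8 = 34, 59^16 = 28, 59^32 = 32
Test divisors in increasing order:
  k=1: 59^1 = 12 mod 47
  k=2: 59^2 = 3 mod 47
  k=23: 59^23 = 28 * 9 * 3 * 12 = 1 mod 47  <- first divisor giving 1
Order = 23

23


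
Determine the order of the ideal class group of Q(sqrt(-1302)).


K = Q(sqrt(-1302)). d mod 4 = 2, so D = disc(K) = 4d = -5208
h(K) equals the number of primitive reduced positive-definite forms (a, b, c) = a*x^2 + b*x*y + c*y^2 with b^2 - 4ac = D,
where reduced means |b| <= a <= c, with b >= 0 whenever |b| = a or a = c, and primitive means gcd(a, b, c) = 1.
Reduced forces 3a^2 <= |D| = 5208, so 1 <= a <= 41; b must have the parity of D, and c = (b^2 - D)/(4a) must be an integer >= a.
Enumerate a = 1..41, b in [-a, a]:
  a=1: (1, 0, 1302)  [1]
  a=2: (2, 0, 651)  [1]
  a=3: (3, 0, 434)  [1]
  a=4..5: none
  a=6: (6, 0, 217)  [1]
  a=7: (7, 0, 186)  [1]
  a=8..13: none
  a=14: (14, 0, 93)  [1]
  a=15..18: none
  a=19: (19, -6, 69), (19, 6, 69)  [2]
  a=20: none
  a=21: (21, 0, 62)  [1]
  a=22: none
  a=23: (23, -6, 57), (23, 6, 57)  [2]
  a=24..30: none
  a=31: (31, 0, 42)  [1]
  a=32..36: none
  a=37: (37, -34, 43), (37, 34, 43)  [2]
  a=38: (38, -32, 41), (38, 32, 41)  [2]
  a=39..41: none
Total reduced forms: 1 + 1 + 1 + 1 + 1 + 1 + 2 + 1 + 2 + 1 + 2 + 2 = 16
h = 16

16


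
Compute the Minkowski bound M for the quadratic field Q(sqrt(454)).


d = 454, d mod 4 = 2, so disc(K) = 4d = 1816; |disc(K)| = 1816
Real quadratic field, so n = 2, s = r2 = 0, r1 = 2
M = (n!/n^n) * (4/pi)^s * sqrt(|disc(K)|) = (2!/2^2) * (4/pi)^0 * sqrt(1816)
= 0.5 * 1.000000 * 42.614552
= 21.3073

21.3073


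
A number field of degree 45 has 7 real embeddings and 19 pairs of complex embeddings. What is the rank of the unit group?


By Dirichlet's unit theorem:
rank = r1 + r2 - 1
= 7 + 19 - 1
= 25

25


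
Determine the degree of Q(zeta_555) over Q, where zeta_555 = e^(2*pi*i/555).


The degree equals Euler's totient phi(555).
555 = 3 * 5 * 37
phi(555) = 288

288


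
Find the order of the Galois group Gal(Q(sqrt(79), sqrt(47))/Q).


The 2 square roots of distinct primes are multiplicatively independent over Q,
so [K:Q] = 2^2 and Gal(K/Q) is isomorphic to (Z/2Z)^2.
|Gal| = 2^2 = 4

4


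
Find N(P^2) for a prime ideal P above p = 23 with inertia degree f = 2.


N(P^a) = p^(a*f)
= 23^(2*2)
= 23^4
= 279841

279841


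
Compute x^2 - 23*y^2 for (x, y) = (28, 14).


x^2 - d*y^2
= 28^2 - 23*14^2
= 784 - 4508
= -3724

-3724


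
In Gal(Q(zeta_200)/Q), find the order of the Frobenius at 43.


The Frobenius at p in Gal(Q(zeta_n)/Q) = (Z/nZ)* is the class of p, so its order is ord_200(43), the smallest k >= 1 with 43^k = 1 mod 200.
n = 200 = 2^3 * 5^2, phi(200) = 80; the order divides phi(n).
Divisors of 80: 1, 2, 4, 5, 8, 10, 16, 20, 40, 80
Repeated squaring mod 200: 43^1 = 43, 43^2 = 49, 43^4 = 1, 43^8 = 1, 43^16 = 1, 43^32 = 1, 43^64 = 1
Test divisors in increasing order:
  k=1: 43^1 = 43 mod 200
  k=2: 43^2 = 49 mod 200
  k=4: 43^4 = 1 mod 200  <- first divisor giving 1
Order = 4

4


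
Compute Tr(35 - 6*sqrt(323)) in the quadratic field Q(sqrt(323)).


Tr(a + b*sqrt(d)) = (a + b*sqrt(d)) + (a - b*sqrt(d)) = 2a
= 2 * (35)
= 70

70


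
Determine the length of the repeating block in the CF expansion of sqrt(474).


Run the CF algorithm for sqrt(474).
a_0 = floor(sqrt(474)) = 21; set m_0=0, q_0=1.
Recurrence: m' = q*a - m,  q' = (d - m'^2)/q,  a' = floor((a_0 + m')/q').
  step 1: m=21, q=33, a=1
  step 2: m=12, q=10, a=3
  step 3: m=18, q=15, a=2
  step 4: m=12, q=22, a=1
  step 5: m=10, q=17, a=1
  step 6: m=7, q=25, a=1
  step 7: m=18, q=6, a=6
  step 8: m=18, q=25, a=1
  step 9: m=7, q=17, a=1
  step 10: m=10, q=22, a=1
  step 11: m=12, q=15, a=2
  step 12: m=18, q=10, a=3
  step 13: m=12, q=33, a=1
  step 14: m=21, q=1, a=42
a_14 = 2*a_0 = 42, so the period closes here.
sqrt(474) = [21; 1, 3, 2, 1, 1, 1, 6, 1, 1, 1, 2, 3, 1, 42]
Period length = 14

14


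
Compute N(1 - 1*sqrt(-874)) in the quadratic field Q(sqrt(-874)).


N(a + b*sqrt(d)) = a^2 - d*b^2
= (1)^2 - (-874)*(-1)^2
= 1 + 874
= 875

875


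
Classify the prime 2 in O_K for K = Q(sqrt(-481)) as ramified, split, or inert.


K = Q(sqrt(-481)). Since d mod 4 = 3, disc(K) = -1924.
Check p | disc: -1924 mod 2 = 0.
p divides disc, so p ramifies: (p) = P^2 with e=2, f=1, g=1.
Therefore p is ramified.

ramified


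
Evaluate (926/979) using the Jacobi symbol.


Compute (926/979) via quadratic reciprocity:
  pull out 2: (2/979) = -1  (since 979 mod 8 = 3)
  reciprocity: (463/979) -> -(979/463)
  reduce: (53/463)
  reciprocity: (53/463) -> +(463/53)
  reduce: (39/53)
  reciprocity: (39/53) -> +(53/39)
  reduce: (14/39)
  pull out 2: (2/39) = +1  (since 39 mod 8 = 7)
  reciprocity: (7/39) -> -(39/7)
  reduce: (4/7)
  pull out 2: (2/7) = +1  (since 7 mod 8 = 7)
  pull out 2: (2/7) = +1  (since 7 mod 8 = 7)
  (1/7) = 1
Product of signs = -1

-1


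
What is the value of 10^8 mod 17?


p = 17 is prime and the exponent is (p-1)/2 = 8, so by Euler's criterion 10^8 = (10/17) = +1 or -1 mod 17.
Compute by square-and-multiply:
  8 = 8 (binary 1000)
  Repeated squaring mod 17: 10^1 = 10, 10^2 = 15, 10^4 = 4, 10^8 = 16
  10^8 = 16 mod 17
Result 16 = p - 1 = -1 mod 17: 10 is a quadratic non-residue mod 17. As a residue in [0, p-1] the value is 16.
10^8 mod 17 = 16

16


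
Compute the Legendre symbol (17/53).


p = 53 is prime, so compute (17/53) with the reciprocity algorithm (Jacobi-symbol steps: pull out 2s via (2/n), flip via reciprocity, reduce):
  reciprocity: (17/53) -> +(53/17)
  reduce: (2/17)
  pull out 2: (2/17) = +1  (since 17 mod 8 = 1)
  (1/17) = 1
Product of signs = 1
(17/53) = 1

1


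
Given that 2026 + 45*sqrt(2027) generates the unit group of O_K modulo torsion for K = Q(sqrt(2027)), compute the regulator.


epsilon = 2026 + 45*sqrt(2027)
= 4051.9998
R = ln(4051.9998)
= 8.3070

8.3070


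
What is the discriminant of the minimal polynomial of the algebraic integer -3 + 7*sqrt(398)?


The element -3 + 7*sqrt(398) has minimal polynomial:
x^2 + 6*x - 19493
Discriminant = (6)^2 - 4*(-19493)
= 36 + 77972
= 78008

78008


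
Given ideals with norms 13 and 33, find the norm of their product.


N(IJ) = N(I) * N(J)
= 13 * 33
= 429

429


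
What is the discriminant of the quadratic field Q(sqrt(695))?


For K = Q(sqrt(d)) with d squarefree: disc(K) = d if d = 1 mod 4, and disc(K) = 4d if d = 2 or 3 mod 4.
Here d = 695, and d mod 4 = 3.
d = 3 mod 4, not 1 (O_K = Z[sqrt(d)]), so disc(K) = 4d = 4 * (695) = 2780

2780


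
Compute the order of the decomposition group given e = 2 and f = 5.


|D_P| = e * f
= 2 * 5
= 10

10


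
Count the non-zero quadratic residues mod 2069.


For prime p, the number of non-zero quadratic residues is (p-1)/2.
= (2069-1)/2
= 1034

1034


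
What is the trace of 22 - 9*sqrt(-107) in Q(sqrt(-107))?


Tr(a + b*sqrt(d)) = (a + b*sqrt(d)) + (a - b*sqrt(d)) = 2a
= 2 * (22)
= 44

44


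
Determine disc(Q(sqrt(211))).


For K = Q(sqrt(d)) with d squarefree: disc(K) = d if d = 1 mod 4, and disc(K) = 4d if d = 2 or 3 mod 4.
Here d = 211, and d mod 4 = 3.
d = 3 mod 4, not 1 (O_K = Z[sqrt(d)]), so disc(K) = 4d = 4 * (211) = 844

844


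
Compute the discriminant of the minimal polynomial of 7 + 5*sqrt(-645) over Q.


The element 7 + 5*sqrt(-645) has minimal polynomial:
x^2 - 14*x + 16174
Discriminant = (-14)^2 - 4*(16174)
= 196 - 64696
= -64500

-64500


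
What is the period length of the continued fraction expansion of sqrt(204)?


Run the CF algorithm for sqrt(204).
a_0 = floor(sqrt(204)) = 14; set m_0=0, q_0=1.
Recurrence: m' = q*a - m,  q' = (d - m'^2)/q,  a' = floor((a_0 + m')/q').
  step 1: m=14, q=8, a=3
  step 2: m=10, q=13, a=1
  step 3: m=3, q=15, a=1
  step 4: m=12, q=4, a=6
  step 5: m=12, q=15, a=1
  step 6: m=3, q=13, a=1
  step 7: m=10, q=8, a=3
  step 8: m=14, q=1, a=28
a_8 = 2*a_0 = 28, so the period closes here.
sqrt(204) = [14; 3, 1, 1, 6, 1, 1, 3, 28]
Period length = 8

8


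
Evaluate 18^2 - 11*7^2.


x^2 - d*y^2
= 18^2 - 11*7^2
= 324 - 539
= -215

-215


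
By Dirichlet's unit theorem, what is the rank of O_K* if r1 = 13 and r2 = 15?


By Dirichlet's unit theorem:
rank = r1 + r2 - 1
= 13 + 15 - 1
= 27

27


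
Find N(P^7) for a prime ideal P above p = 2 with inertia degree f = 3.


N(P^a) = p^(a*f)
= 2^(7*3)
= 2^21
= 2097152

2097152


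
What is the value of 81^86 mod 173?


p = 173 is prime and the exponent is (p-1)/2 = 86, so by Euler's criterion 81^86 = (81/173) = +1 or -1 mod 173.
Compute by square-and-multiply:
  86 = 64 + 16 + 4 + 2 (binary 1010110)
  Repeated squaring mod 173: 81^1 = 81, 81^2 = 160, 81^4 = 169, 81^8 = 16, 81^16 = 83, 81^32 = 142, 81^64 = 96
  81^86 = 81^64 * 81^16 * 81^4 * 81^2 = 96 * 83 * 169 * 160 mod 173
    96 * 83 = 7968 = 10 mod 173
    10 * 169 = 1690 = 133 mod 173
    133 * 160 = 21280 = 1 mod 173
  81^86 = 1 mod 173
Result 1: 81 is a quadratic residue mod 173.
81^86 mod 173 = 1

1


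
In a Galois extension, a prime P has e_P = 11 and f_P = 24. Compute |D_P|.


|D_P| = e * f
= 11 * 24
= 264

264


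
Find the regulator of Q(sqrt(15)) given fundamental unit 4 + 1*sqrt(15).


epsilon = 4 + 1*sqrt(15)
= 7.8730
R = ln(7.8730)
= 2.0634

2.0634


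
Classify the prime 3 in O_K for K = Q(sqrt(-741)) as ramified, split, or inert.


K = Q(sqrt(-741)). Since d mod 4 = 3, disc(K) = -2964.
Check p | disc: -2964 mod 3 = 0.
p divides disc, so p ramifies: (p) = P^2 with e=2, f=1, g=1.
Therefore p is ramified.

ramified


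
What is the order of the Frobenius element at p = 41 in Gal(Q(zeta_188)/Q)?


The Frobenius at p in Gal(Q(zeta_n)/Q) = (Z/nZ)* is the class of p, so its order is ord_188(41), the smallest k >= 1 with 41^k = 1 mod 188.
n = 188 = 2^2 * 47, phi(188) = 92; the order divides phi(n).
Divisors of 92: 1, 2, 4, 23, 46, 92
Repeated squaring mod 188: 41^1 = 41, 41^2 = 177, 41^4 = 121, 41^8 = 165, 41^16 = 153, 41^32 = 97, 41^64 = 9
Test divisors in increasing order:
  k=1: 41^1 = 41 mod 188
  k=2: 41^2 = 177 mod 188
  k=4: 41^4 = 121 mod 188
  k=23: 41^23 = 153 * 121 * 177 * 41 = 93 mod 188
  k=46: 41^46 = 97 * 165 * 121 * 177 = 1 mod 188  <- first divisor giving 1
Order = 46

46


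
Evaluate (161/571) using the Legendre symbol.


p = 571 is prime, so compute (161/571) with the reciprocity algorithm (Jacobi-symbol steps: pull out 2s via (2/n), flip via reciprocity, reduce):
  reciprocity: (161/571) -> +(571/161)
  reduce: (88/161)
  pull out 2: (2/161) = +1  (since 161 mod 8 = 1)
  pull out 2: (2/161) = +1  (since 161 mod 8 = 1)
  pull out 2: (2/161) = +1  (since 161 mod 8 = 1)
  reciprocity: (11/161) -> +(161/11)
  reduce: (7/11)
  reciprocity: (7/11) -> -(11/7)
  reduce: (4/7)
  pull out 2: (2/7) = +1  (since 7 mod 8 = 7)
  pull out 2: (2/7) = +1  (since 7 mod 8 = 7)
  (1/7) = 1
Product of signs = -1
(161/571) = -1

-1


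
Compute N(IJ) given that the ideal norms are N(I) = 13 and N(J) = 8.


N(IJ) = N(I) * N(J)
= 13 * 8
= 104

104


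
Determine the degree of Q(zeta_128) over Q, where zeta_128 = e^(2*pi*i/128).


The degree equals Euler's totient phi(128).
128 = 2^7
phi(128) = 64

64


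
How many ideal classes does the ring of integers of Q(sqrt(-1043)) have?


K = Q(sqrt(-1043)). d mod 4 = 1, so D = disc(K) = d = -1043
h(K) equals the number of primitive reduced positive-definite forms (a, b, c) = a*x^2 + b*x*y + c*y^2 with b^2 - 4ac = D,
where reduced means |b| <= a <= c, with b >= 0 whenever |b| = a or a = c, and primitive means gcd(a, b, c) = 1.
Reduced forces 3a^2 <= |D| = 1043, so 1 <= a <= 18; b must have the parity of D, and c = (b^2 - D)/(4a) must be an integer >= a.
Enumerate a = 1..18, b in [-a, a]:
  a=1: (1, 1, 261)  [1]
  a=2: none
  a=3: (3, -1, 87), (3, 1, 87)  [2]
  a=4..6: none
  a=7: (7, 7, 39)  [1]
  a=8: none
  a=9: (9, -1, 29), (9, 1, 29)  [2]
  a=10..12: none
  a=13: (13, -7, 21), (13, 7, 21)  [2]
  a=14..18: none
Total reduced forms: 1 + 2 + 1 + 2 + 2 = 8
h = 8

8


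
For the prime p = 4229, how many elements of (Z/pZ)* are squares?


For prime p, the number of non-zero quadratic residues is (p-1)/2.
= (4229-1)/2
= 2114

2114


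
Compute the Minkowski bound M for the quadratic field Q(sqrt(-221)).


d = -221, d mod 4 = 3, so disc(K) = 4d = -884; |disc(K)| = 884
Imaginary quadratic field, so n = 2, s = r2 = 1, r1 = 0
M = (n!/n^n) * (4/pi)^s * sqrt(|disc(K)|) = (2!/2^2) * (4/pi)^1 * sqrt(884)
= 0.5 * 1.273240 * 29.732137
= 18.9281

18.9281


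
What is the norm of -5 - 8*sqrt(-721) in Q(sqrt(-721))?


N(a + b*sqrt(d)) = a^2 - d*b^2
= (-5)^2 - (-721)*(-8)^2
= 25 + 46144
= 46169

46169


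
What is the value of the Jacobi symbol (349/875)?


Compute (349/875) via quadratic reciprocity:
  reciprocity: (349/875) -> +(875/349)
  reduce: (177/349)
  reciprocity: (177/349) -> +(349/177)
  reduce: (172/177)
  pull out 2: (2/177) = +1  (since 177 mod 8 = 1)
  pull out 2: (2/177) = +1  (since 177 mod 8 = 1)
  reciprocity: (43/177) -> +(177/43)
  reduce: (5/43)
  reciprocity: (5/43) -> +(43/5)
  reduce: (3/5)
  reciprocity: (3/5) -> +(5/3)
  reduce: (2/3)
  pull out 2: (2/3) = -1  (since 3 mod 8 = 3)
  (1/3) = 1
Product of signs = -1

-1


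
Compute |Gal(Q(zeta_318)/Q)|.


|Gal(Q(zeta_318)/Q)| = phi(318)
= 104

104


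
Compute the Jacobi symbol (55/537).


Compute (55/537) via quadratic reciprocity:
  reciprocity: (55/537) -> +(537/55)
  reduce: (42/55)
  pull out 2: (2/55) = +1  (since 55 mod 8 = 7)
  reciprocity: (21/55) -> +(55/21)
  reduce: (13/21)
  reciprocity: (13/21) -> +(21/13)
  reduce: (8/13)
  pull out 2: (2/13) = -1  (since 13 mod 8 = 5)
  pull out 2: (2/13) = -1  (since 13 mod 8 = 5)
  pull out 2: (2/13) = -1  (since 13 mod 8 = 5)
  (1/13) = 1
Product of signs = -1

-1


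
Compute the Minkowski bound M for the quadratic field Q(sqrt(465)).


d = 465, d mod 4 = 1, so disc(K) = d = 465; |disc(K)| = 465
Real quadratic field, so n = 2, s = r2 = 0, r1 = 2
M = (n!/n^n) * (4/pi)^s * sqrt(|disc(K)|) = (2!/2^2) * (4/pi)^0 * sqrt(465)
= 0.5 * 1.000000 * 21.563859
= 10.7819

10.7819


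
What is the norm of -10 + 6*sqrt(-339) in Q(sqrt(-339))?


N(a + b*sqrt(d)) = a^2 - d*b^2
= (-10)^2 - (-339)*(6)^2
= 100 + 12204
= 12304

12304


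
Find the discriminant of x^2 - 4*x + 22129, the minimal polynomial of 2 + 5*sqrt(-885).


The element 2 + 5*sqrt(-885) has minimal polynomial:
x^2 - 4*x + 22129
Discriminant = (-4)^2 - 4*(22129)
= 16 - 88516
= -88500

-88500


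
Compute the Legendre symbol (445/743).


p = 743 is prime, so compute (445/743) with the reciprocity algorithm (Jacobi-symbol steps: pull out 2s via (2/n), flip via reciprocity, reduce):
  reciprocity: (445/743) -> +(743/445)
  reduce: (298/445)
  pull out 2: (2/445) = -1  (since 445 mod 8 = 5)
  reciprocity: (149/445) -> +(445/149)
  reduce: (147/149)
  reciprocity: (147/149) -> +(149/147)
  reduce: (2/147)
  pull out 2: (2/147) = -1  (since 147 mod 8 = 3)
  (1/147) = 1
Product of signs = 1
(445/743) = 1

1


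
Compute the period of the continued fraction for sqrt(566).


Run the CF algorithm for sqrt(566).
a_0 = floor(sqrt(566)) = 23; set m_0=0, q_0=1.
Recurrence: m' = q*a - m,  q' = (d - m'^2)/q,  a' = floor((a_0 + m')/q').
  step 1: m=23, q=37, a=1
  step 2: m=14, q=10, a=3
  step 3: m=16, q=31, a=1
  step 4: m=15, q=11, a=3
  step 5: m=18, q=22, a=1
  step 6: m=4, q=25, a=1
  step 7: m=21, q=5, a=8
  step 8: m=19, q=41, a=1
  step 9: m=22, q=2, a=22
  step 10: m=22, q=41, a=1
  step 11: m=19, q=5, a=8
  step 12: m=21, q=25, a=1
  step 13: m=4, q=22, a=1
  step 14: m=18, q=11, a=3
  step 15: m=15, q=31, a=1
  step 16: m=16, q=10, a=3
  step 17: m=14, q=37, a=1
  step 18: m=23, q=1, a=46
a_18 = 2*a_0 = 46, so the period closes here.
sqrt(566) = [23; 1, 3, 1, 3, 1, 1, 8, 1, 22, 1, 8, 1, 1, 3, 1, 3, 1, 46]
Period length = 18

18


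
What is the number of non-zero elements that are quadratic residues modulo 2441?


For prime p, the number of non-zero quadratic residues is (p-1)/2.
= (2441-1)/2
= 1220

1220


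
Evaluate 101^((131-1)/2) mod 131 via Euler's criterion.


p = 131 is prime and the exponent is (p-1)/2 = 65, so by Euler's criterion 101^65 = (101/131) = +1 or -1 mod 131.
Compute by square-and-multiply:
  65 = 64 + 1 (binary 1000001)
  Repeated squaring mod 131: 101^1 = 101, 101^2 = 114, 101^4 = 27, 101^8 = 74, 101^16 = 105, 101^32 = 21, 101^64 = 48
  101^65 = 101^64 * 101^1 = 48 * 101 mod 131
    48 * 101 = 4848 = 1 mod 131
  101^65 = 1 mod 131
Result 1: 101 is a quadratic residue mod 131.
101^65 mod 131 = 1

1


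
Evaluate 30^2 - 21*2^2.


x^2 - d*y^2
= 30^2 - 21*2^2
= 900 - 84
= 816

816


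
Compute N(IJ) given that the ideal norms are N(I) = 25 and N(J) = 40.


N(IJ) = N(I) * N(J)
= 25 * 40
= 1000

1000


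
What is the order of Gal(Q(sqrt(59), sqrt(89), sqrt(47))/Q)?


The 3 square roots of distinct primes are multiplicatively independent over Q,
so [K:Q] = 2^3 and Gal(K/Q) is isomorphic to (Z/2Z)^3.
|Gal| = 2^3 = 8

8


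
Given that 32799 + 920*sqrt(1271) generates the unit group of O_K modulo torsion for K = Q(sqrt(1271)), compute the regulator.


epsilon = 32799 + 920*sqrt(1271)
= 65598.0000
R = ln(65598.0000)
= 11.0913

11.0913


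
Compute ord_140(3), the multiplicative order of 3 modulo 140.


We want ord_140(3), the smallest k >= 1 with 3^k = 1 mod 140.
n = 140 = 2^2 * 5 * 7, phi(140) = 48; the order divides phi(n).
Divisors of 48: 1, 2, 3, 4, 6, 8, 12, 16, 24, 48
Repeated squaring mod 140: 3^1 = 3, 3^2 = 9, 3^4 = 81, 3^8 = 121, 3^16 = 81, 3^32 = 121
Test divisors in increasing order:
  k=1: 3^1 = 3 mod 140
  k=2: 3^2 = 9 mod 140
  k=3: 3^3 = 9 * 3 = 27 mod 140
  k=4: 3^4 = 81 mod 140
  k=6: 3^6 = 81 * 9 = 29 mod 140
  k=8: 3^8 = 121 mod 140
  k=12: 3^12 = 121 * 81 = 1 mod 140  <- first divisor giving 1
Order = 12

12


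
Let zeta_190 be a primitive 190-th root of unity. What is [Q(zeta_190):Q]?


The degree equals Euler's totient phi(190).
190 = 2 * 5 * 19
phi(190) = 72

72


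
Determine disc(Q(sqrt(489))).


For K = Q(sqrt(d)) with d squarefree: disc(K) = d if d = 1 mod 4, and disc(K) = 4d if d = 2 or 3 mod 4.
Here d = 489, and d mod 4 = 1.
d = 1 mod 4 (O_K = Z[(1+sqrt(d))/2]), so disc(K) = d = 489

489


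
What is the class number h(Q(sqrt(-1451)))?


K = Q(sqrt(-1451)). d mod 4 = 1, so D = disc(K) = d = -1451
h(K) equals the number of primitive reduced positive-definite forms (a, b, c) = a*x^2 + b*x*y + c*y^2 with b^2 - 4ac = D,
where reduced means |b| <= a <= c, with b >= 0 whenever |b| = a or a = c, and primitive means gcd(a, b, c) = 1.
Reduced forces 3a^2 <= |D| = 1451, so 1 <= a <= 21; b must have the parity of D, and c = (b^2 - D)/(4a) must be an integer >= a.
Enumerate a = 1..21, b in [-a, a]:
  a=1: (1, 1, 363)  [1]
  a=2: none
  a=3: (3, -1, 121), (3, 1, 121)  [2]
  a=4: none
  a=5: (5, -3, 73), (5, 3, 73)  [2]
  a=6..8: none
  a=9: (9, -5, 41), (9, 5, 41)  [2]
  a=10: none
  a=11: (11, -1, 33), (11, 1, 33)  [2]
  a=12..14: none
  a=15: (15, -13, 27), (15, -7, 25), (15, 7, 25), (15, 13, 27)  [4]
  a=16..21: none
Total reduced forms: 1 + 2 + 2 + 2 + 2 + 4 = 13
h = 13

13


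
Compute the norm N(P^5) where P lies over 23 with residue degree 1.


N(P^a) = p^(a*f)
= 23^(5*1)
= 23^5
= 6436343

6436343


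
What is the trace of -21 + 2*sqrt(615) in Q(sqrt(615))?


Tr(a + b*sqrt(d)) = (a + b*sqrt(d)) + (a - b*sqrt(d)) = 2a
= 2 * (-21)
= -42

-42


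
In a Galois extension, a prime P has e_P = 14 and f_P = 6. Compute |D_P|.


|D_P| = e * f
= 14 * 6
= 84

84


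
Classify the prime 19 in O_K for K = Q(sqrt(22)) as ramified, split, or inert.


K = Q(sqrt(22)). Since d mod 4 = 2, disc(K) = 88.
Check p | disc: 88 mod 19 = 12.
p does not divide disc. Compute Legendre symbol (d/p):
3^((19-1)/2) mod 19 = -1
(d/p) = -1, so p is inert: (p) stays prime with e=1, f=2, g=1.
Therefore p is inert.

inert


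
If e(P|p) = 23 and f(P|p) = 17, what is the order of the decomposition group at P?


|D_P| = e * f
= 23 * 17
= 391

391


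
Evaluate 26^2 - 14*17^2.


x^2 - d*y^2
= 26^2 - 14*17^2
= 676 - 4046
= -3370

-3370


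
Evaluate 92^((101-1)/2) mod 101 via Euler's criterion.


p = 101 is prime and the exponent is (p-1)/2 = 50, so by Euler's criterion 92^50 = (92/101) = +1 or -1 mod 101.
Compute by square-and-multiply:
  50 = 32 + 16 + 2 (binary 110010)
  Repeated squaring mod 101: 92^1 = 92, 92^2 = 81, 92^4 = 97, 92^8 = 16, 92^16 = 54, 92^32 = 88
  92^50 = 92^32 * 92^16 * 92^2 = 88 * 54 * 81 mod 101
    88 * 54 = 4752 = 5 mod 101
    5 * 81 = 405 = 1 mod 101
  92^50 = 1 mod 101
Result 1: 92 is a quadratic residue mod 101.
92^50 mod 101 = 1

1


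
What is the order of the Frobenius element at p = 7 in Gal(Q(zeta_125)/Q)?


The Frobenius at p in Gal(Q(zeta_n)/Q) = (Z/nZ)* is the class of p, so its order is ord_125(7), the smallest k >= 1 with 7^k = 1 mod 125.
n = 125 = 5^3, phi(125) = 100; the order divides phi(n).
Divisors of 100: 1, 2, 4, 5, 10, 20, 25, 50, 100
Repeated squaring mod 125: 7^1 = 7, 7^2 = 49, 7^4 = 26, 7^8 = 51, 7^16 = 101, 7^32 = 76, 7^64 = 26
Test divisors in increasing order:
  k=1: 7^1 = 7 mod 125
  k=2: 7^2 = 49 mod 125
  k=4: 7^4 = 26 mod 125
  k=5: 7^5 = 26 * 7 = 57 mod 125
  k=10: 7^10 = 51 * 49 = 124 mod 125
  k=20: 7^20 = 101 * 26 = 1 mod 125  <- first divisor giving 1
Order = 20

20


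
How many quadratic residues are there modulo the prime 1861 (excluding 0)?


For prime p, the number of non-zero quadratic residues is (p-1)/2.
= (1861-1)/2
= 930

930


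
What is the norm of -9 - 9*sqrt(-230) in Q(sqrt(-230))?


N(a + b*sqrt(d)) = a^2 - d*b^2
= (-9)^2 - (-230)*(-9)^2
= 81 + 18630
= 18711

18711


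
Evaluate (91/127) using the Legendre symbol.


p = 127 is prime, so compute (91/127) with the reciprocity algorithm (Jacobi-symbol steps: pull out 2s via (2/n), flip via reciprocity, reduce):
  reciprocity: (91/127) -> -(127/91)
  reduce: (36/91)
  pull out 2: (2/91) = -1  (since 91 mod 8 = 3)
  pull out 2: (2/91) = -1  (since 91 mod 8 = 3)
  reciprocity: (9/91) -> +(91/9)
  reduce: (1/9)
  (1/9) = 1
Product of signs = -1
(91/127) = -1

-1


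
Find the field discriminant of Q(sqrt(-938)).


For K = Q(sqrt(d)) with d squarefree: disc(K) = d if d = 1 mod 4, and disc(K) = 4d if d = 2 or 3 mod 4.
Here d = -938, and d mod 4 = 2.
d = 2 mod 4, not 1 (O_K = Z[sqrt(d)]), so disc(K) = 4d = 4 * (-938) = -3752

-3752


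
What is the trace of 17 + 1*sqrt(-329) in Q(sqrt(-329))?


Tr(a + b*sqrt(d)) = (a + b*sqrt(d)) + (a - b*sqrt(d)) = 2a
= 2 * (17)
= 34

34


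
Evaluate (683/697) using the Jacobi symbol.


Compute (683/697) via quadratic reciprocity:
  reciprocity: (683/697) -> +(697/683)
  reduce: (14/683)
  pull out 2: (2/683) = -1  (since 683 mod 8 = 3)
  reciprocity: (7/683) -> -(683/7)
  reduce: (4/7)
  pull out 2: (2/7) = +1  (since 7 mod 8 = 7)
  pull out 2: (2/7) = +1  (since 7 mod 8 = 7)
  (1/7) = 1
Product of signs = 1

1


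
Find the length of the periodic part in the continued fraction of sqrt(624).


Run the CF algorithm for sqrt(624).
a_0 = floor(sqrt(624)) = 24; set m_0=0, q_0=1.
Recurrence: m' = q*a - m,  q' = (d - m'^2)/q,  a' = floor((a_0 + m')/q').
  step 1: m=24, q=48, a=1
  step 2: m=24, q=1, a=48
a_2 = 2*a_0 = 48, so the period closes here.
sqrt(624) = [24; 1, 48]
Period length = 2

2


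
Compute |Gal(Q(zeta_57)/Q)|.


|Gal(Q(zeta_57)/Q)| = phi(57)
= 36

36


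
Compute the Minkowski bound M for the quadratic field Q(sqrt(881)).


d = 881, d mod 4 = 1, so disc(K) = d = 881; |disc(K)| = 881
Real quadratic field, so n = 2, s = r2 = 0, r1 = 2
M = (n!/n^n) * (4/pi)^s * sqrt(|disc(K)|) = (2!/2^2) * (4/pi)^0 * sqrt(881)
= 0.5 * 1.000000 * 29.681644
= 14.8408

14.8408


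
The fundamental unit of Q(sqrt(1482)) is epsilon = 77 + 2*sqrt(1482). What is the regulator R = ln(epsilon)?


epsilon = 77 + 2*sqrt(1482)
= 153.9935
R = ln(153.9935)
= 5.0369

5.0369


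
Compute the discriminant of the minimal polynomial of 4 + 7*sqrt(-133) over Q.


The element 4 + 7*sqrt(-133) has minimal polynomial:
x^2 - 8*x + 6533
Discriminant = (-8)^2 - 4*(6533)
= 64 - 26132
= -26068

-26068


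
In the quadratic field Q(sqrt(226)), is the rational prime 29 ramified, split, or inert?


K = Q(sqrt(226)). Since d mod 4 = 2, disc(K) = 904.
Check p | disc: 904 mod 29 = 5.
p does not divide disc. Compute Legendre symbol (d/p):
23^((29-1)/2) mod 29 = 1
(d/p) = 1, so p splits: (p) = P*P' with e=1, f=1, g=2.
Therefore p is split.

split


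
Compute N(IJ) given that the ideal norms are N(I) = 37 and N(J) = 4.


N(IJ) = N(I) * N(J)
= 37 * 4
= 148

148


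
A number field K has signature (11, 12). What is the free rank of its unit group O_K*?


By Dirichlet's unit theorem:
rank = r1 + r2 - 1
= 11 + 12 - 1
= 22

22


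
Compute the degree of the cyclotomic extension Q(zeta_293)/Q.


The degree equals Euler's totient phi(293).
293 = 293
phi(293) = 292

292


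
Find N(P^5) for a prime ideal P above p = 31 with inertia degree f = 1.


N(P^a) = p^(a*f)
= 31^(5*1)
= 31^5
= 28629151

28629151


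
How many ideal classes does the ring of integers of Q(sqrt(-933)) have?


K = Q(sqrt(-933)). d mod 4 = 3, so D = disc(K) = 4d = -3732
h(K) equals the number of primitive reduced positive-definite forms (a, b, c) = a*x^2 + b*x*y + c*y^2 with b^2 - 4ac = D,
where reduced means |b| <= a <= c, with b >= 0 whenever |b| = a or a = c, and primitive means gcd(a, b, c) = 1.
Reduced forces 3a^2 <= |D| = 3732, so 1 <= a <= 35; b must have the parity of D, and c = (b^2 - D)/(4a) must be an integer >= a.
Enumerate a = 1..35, b in [-a, a]:
  a=1: (1, 0, 933)  [1]
  a=2: (2, 2, 467)  [1]
  a=3: (3, 0, 311)  [1]
  a=4..5: none
  a=6: (6, 6, 157)  [1]
  a=7..12: none
  a=13: (13, -8, 73), (13, 8, 73)  [2]
  a=14..16: none
  a=17: (17, -12, 57), (17, 12, 57)  [2]
  a=18: none
  a=19: (19, -12, 51), (19, 12, 51)  [2]
  a=20..25: none
  a=26: (26, -18, 39), (26, 18, 39)  [2]
  a=27..28: none
  a=29: (29, -26, 38), (29, 26, 38)  [2]
  a=30: none
  a=31: (31, -22, 34), (31, 22, 34)  [2]
  a=32..35: none
Total reduced forms: 1 + 1 + 1 + 1 + 2 + 2 + 2 + 2 + 2 + 2 = 16
h = 16

16


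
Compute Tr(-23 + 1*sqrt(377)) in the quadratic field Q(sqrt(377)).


Tr(a + b*sqrt(d)) = (a + b*sqrt(d)) + (a - b*sqrt(d)) = 2a
= 2 * (-23)
= -46

-46


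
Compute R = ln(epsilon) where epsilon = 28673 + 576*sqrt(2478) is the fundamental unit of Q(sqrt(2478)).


epsilon = 28673 + 576*sqrt(2478)
= 57346.0000
R = ln(57346.0000)
= 10.9569

10.9569


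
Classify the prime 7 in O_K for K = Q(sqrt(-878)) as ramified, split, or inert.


K = Q(sqrt(-878)). Since d mod 4 = 2, disc(K) = -3512.
Check p | disc: -3512 mod 7 = 2.
p does not divide disc. Compute Legendre symbol (d/p):
4^((7-1)/2) mod 7 = 1
(d/p) = 1, so p splits: (p) = P*P' with e=1, f=1, g=2.
Therefore p is split.

split


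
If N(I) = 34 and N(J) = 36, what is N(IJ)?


N(IJ) = N(I) * N(J)
= 34 * 36
= 1224

1224


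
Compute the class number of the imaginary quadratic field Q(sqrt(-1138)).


K = Q(sqrt(-1138)). d mod 4 = 2, so D = disc(K) = 4d = -4552
h(K) equals the number of primitive reduced positive-definite forms (a, b, c) = a*x^2 + b*x*y + c*y^2 with b^2 - 4ac = D,
where reduced means |b| <= a <= c, with b >= 0 whenever |b| = a or a = c, and primitive means gcd(a, b, c) = 1.
Reduced forces 3a^2 <= |D| = 4552, so 1 <= a <= 38; b must have the parity of D, and c = (b^2 - D)/(4a) must be an integer >= a.
Enumerate a = 1..38, b in [-a, a]:
  a=1: (1, 0, 1138)  [1]
  a=2: (2, 0, 569)  [1]
  a=3..16: none
  a=17: (17, -2, 67), (17, 2, 67)  [2]
  a=18..22: none
  a=23: (23, -18, 53), (23, 18, 53)  [2]
  a=24..28: none
  a=29: (29, -28, 46), (29, 28, 46)  [2]
  a=30: none
  a=31: (31, -6, 37), (31, 6, 37)  [2]
  a=32..33: none
  a=34: (34, -32, 41), (34, 32, 41)  [2]
  a=35..38: none
Total reduced forms: 1 + 1 + 2 + 2 + 2 + 2 + 2 = 12
h = 12

12


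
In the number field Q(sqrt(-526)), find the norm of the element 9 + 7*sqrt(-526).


N(a + b*sqrt(d)) = a^2 - d*b^2
= (9)^2 - (-526)*(7)^2
= 81 + 25774
= 25855

25855


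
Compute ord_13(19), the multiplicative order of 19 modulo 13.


We want ord_13(19), the smallest k >= 1 with 19^k = 1 mod 13.
n = 13 = 13, phi(13) = 12; the order divides phi(n).
Divisors of 12: 1, 2, 3, 4, 6, 12
Repeated squaring mod 13: 19^1 = 6, 19^2 = 10, 19^4 = 9, 19^8 = 3
Test divisors in increasing order:
  k=1: 19^1 = 6 mod 13
  k=2: 19^2 = 10 mod 13
  k=3: 19^3 = 10 * 6 = 8 mod 13
  k=4: 19^4 = 9 mod 13
  k=6: 19^6 = 9 * 10 = 12 mod 13
  k=12: 19^12 = 3 * 9 = 1 mod 13  <- first divisor giving 1
Order = 12

12


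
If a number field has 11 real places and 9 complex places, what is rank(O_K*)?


By Dirichlet's unit theorem:
rank = r1 + r2 - 1
= 11 + 9 - 1
= 19

19


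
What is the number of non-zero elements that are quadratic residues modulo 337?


For prime p, the number of non-zero quadratic residues is (p-1)/2.
= (337-1)/2
= 168

168


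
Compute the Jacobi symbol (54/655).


Compute (54/655) via quadratic reciprocity:
  pull out 2: (2/655) = +1  (since 655 mod 8 = 7)
  reciprocity: (27/655) -> -(655/27)
  reduce: (7/27)
  reciprocity: (7/27) -> -(27/7)
  reduce: (6/7)
  pull out 2: (2/7) = +1  (since 7 mod 8 = 7)
  reciprocity: (3/7) -> -(7/3)
  reduce: (1/3)
  (1/3) = 1
Product of signs = -1

-1
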